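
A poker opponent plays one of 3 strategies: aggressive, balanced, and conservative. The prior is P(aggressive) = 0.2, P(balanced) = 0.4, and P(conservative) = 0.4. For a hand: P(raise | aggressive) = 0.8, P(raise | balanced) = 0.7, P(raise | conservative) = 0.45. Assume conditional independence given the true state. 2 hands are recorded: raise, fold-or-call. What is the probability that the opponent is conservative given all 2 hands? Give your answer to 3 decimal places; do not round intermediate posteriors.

After 'raise': normaliser = 0.8·0.2000 + 0.7·0.4000 + 0.45·0.4000; P(aggressive) ≈ 0.2581, P(balanced) ≈ 0.4516, P(conservative) ≈ 0.2903
After 'fold-or-call': normaliser = 0.2·0.2581 + 0.3·0.4516 + 0.55·0.2903; P(aggressive) ≈ 0.1488, P(balanced) ≈ 0.3907, P(conservative) ≈ 0.4605

0.460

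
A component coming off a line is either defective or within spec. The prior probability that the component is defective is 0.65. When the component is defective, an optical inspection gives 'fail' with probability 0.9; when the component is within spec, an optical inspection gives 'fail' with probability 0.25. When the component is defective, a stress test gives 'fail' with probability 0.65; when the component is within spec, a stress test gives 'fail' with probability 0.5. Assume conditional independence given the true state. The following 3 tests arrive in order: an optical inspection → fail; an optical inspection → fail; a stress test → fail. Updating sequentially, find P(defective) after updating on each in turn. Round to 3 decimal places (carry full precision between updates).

After an optical inspection='fail': P(defective) = 0.9·0.6500 / (0.9·0.6500 + 0.25·0.3500) ≈ 0.8699
After an optical inspection='fail': P(defective) = 0.9·0.8699 / (0.9·0.8699 + 0.25·0.1301) ≈ 0.9601
After a stress test='fail': P(defective) = 0.65·0.9601 / (0.65·0.9601 + 0.5·0.0399) ≈ 0.9690

0.969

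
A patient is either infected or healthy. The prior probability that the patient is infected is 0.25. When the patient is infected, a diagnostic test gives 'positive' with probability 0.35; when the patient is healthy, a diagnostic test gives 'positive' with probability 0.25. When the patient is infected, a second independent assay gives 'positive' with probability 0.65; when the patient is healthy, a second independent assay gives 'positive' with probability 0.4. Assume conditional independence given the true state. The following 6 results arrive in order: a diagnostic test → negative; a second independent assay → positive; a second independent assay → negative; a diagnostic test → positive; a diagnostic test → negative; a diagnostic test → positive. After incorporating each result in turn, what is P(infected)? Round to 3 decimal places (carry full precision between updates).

0.317

After a diagnostic test='negative': P(infected) = 0.65·0.2500 / (0.65·0.2500 + 0.75·0.7500) ≈ 0.2241
After a second independent assay='positive': P(infected) = 0.65·0.2241 / (0.65·0.2241 + 0.4·0.7759) ≈ 0.3195
After a second independent assay='negative': P(infected) = 0.35·0.3195 / (0.35·0.3195 + 0.6·0.6805) ≈ 0.2150
After a diagnostic test='positive': P(infected) = 0.35·0.2150 / (0.35·0.2150 + 0.25·0.7850) ≈ 0.2771
After a diagnostic test='negative': P(infected) = 0.65·0.2771 / (0.65·0.2771 + 0.75·0.7229) ≈ 0.2494
After a diagnostic test='positive': P(infected) = 0.35·0.2494 / (0.35·0.2494 + 0.25·0.7506) ≈ 0.3175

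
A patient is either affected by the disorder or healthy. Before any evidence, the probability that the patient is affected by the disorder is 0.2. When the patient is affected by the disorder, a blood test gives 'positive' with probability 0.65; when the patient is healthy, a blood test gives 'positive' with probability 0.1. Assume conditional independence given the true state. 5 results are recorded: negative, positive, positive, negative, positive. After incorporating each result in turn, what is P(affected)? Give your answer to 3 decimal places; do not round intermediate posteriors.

After 'negative': P(affected) = 0.35·0.2000 / (0.35·0.2000 + 0.9·0.8000) ≈ 0.0886
After 'positive': P(affected) = 0.65·0.0886 / (0.65·0.0886 + 0.1·0.9114) ≈ 0.3872
After 'positive': P(affected) = 0.65·0.3872 / (0.65·0.3872 + 0.1·0.6128) ≈ 0.8042
After 'negative': P(affected) = 0.35·0.8042 / (0.35·0.8042 + 0.9·0.1958) ≈ 0.6150
After 'positive': P(affected) = 0.65·0.6150 / (0.65·0.6150 + 0.1·0.3850) ≈ 0.9122

0.912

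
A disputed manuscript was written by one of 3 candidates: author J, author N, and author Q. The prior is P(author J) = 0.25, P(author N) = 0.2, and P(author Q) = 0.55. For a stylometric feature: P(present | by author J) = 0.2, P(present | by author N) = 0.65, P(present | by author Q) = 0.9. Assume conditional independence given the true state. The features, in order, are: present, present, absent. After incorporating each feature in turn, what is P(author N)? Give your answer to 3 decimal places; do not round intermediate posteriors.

After 'present': normaliser = 0.2·0.2500 + 0.65·0.2000 + 0.9·0.5500; P(author J) ≈ 0.0741, P(author N) ≈ 0.1926, P(author Q) ≈ 0.7333
After 'present': normaliser = 0.2·0.0741 + 0.65·0.1926 + 0.9·0.7333; P(author J) ≈ 0.0185, P(author N) ≈ 0.1565, P(author Q) ≈ 0.8250
After 'absent': normaliser = 0.8·0.0185 + 0.35·0.1565 + 0.1·0.8250; P(author J) ≈ 0.0974, P(author N) ≈ 0.3601, P(author Q) ≈ 0.5425

0.360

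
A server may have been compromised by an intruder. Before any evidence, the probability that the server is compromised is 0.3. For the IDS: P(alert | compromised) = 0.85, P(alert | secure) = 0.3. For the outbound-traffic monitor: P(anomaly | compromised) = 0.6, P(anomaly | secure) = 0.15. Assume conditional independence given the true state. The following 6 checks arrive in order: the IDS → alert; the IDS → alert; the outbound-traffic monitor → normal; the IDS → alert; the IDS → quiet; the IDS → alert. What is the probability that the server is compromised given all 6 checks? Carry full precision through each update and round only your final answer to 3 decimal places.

0.736

After the IDS='alert': P(compromised) = 0.85·0.3000 / (0.85·0.3000 + 0.3·0.7000) ≈ 0.5484
After the IDS='alert': P(compromised) = 0.85·0.5484 / (0.85·0.5484 + 0.3·0.4516) ≈ 0.7748
After the outbound-traffic monitor='normal': P(compromised) = 0.4·0.7748 / (0.4·0.7748 + 0.85·0.2252) ≈ 0.6182
After the IDS='alert': P(compromised) = 0.85·0.6182 / (0.85·0.6182 + 0.3·0.3818) ≈ 0.8210
After the IDS='quiet': P(compromised) = 0.15·0.8210 / (0.15·0.8210 + 0.7·0.1790) ≈ 0.4957
After the IDS='alert': P(compromised) = 0.85·0.4957 / (0.85·0.4957 + 0.3·0.5043) ≈ 0.7358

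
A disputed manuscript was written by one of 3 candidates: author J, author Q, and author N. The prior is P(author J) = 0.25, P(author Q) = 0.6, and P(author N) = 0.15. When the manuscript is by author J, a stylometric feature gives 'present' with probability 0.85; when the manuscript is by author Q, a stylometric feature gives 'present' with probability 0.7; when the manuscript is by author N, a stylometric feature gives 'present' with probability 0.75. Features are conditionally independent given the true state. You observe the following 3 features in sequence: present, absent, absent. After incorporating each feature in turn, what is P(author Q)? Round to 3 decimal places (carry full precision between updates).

0.762

After 'present': normaliser = 0.85·0.2500 + 0.7·0.6000 + 0.75·0.1500; P(author J) ≈ 0.2852, P(author Q) ≈ 0.5638, P(author N) ≈ 0.1510
After 'absent': normaliser = 0.15·0.2852 + 0.3·0.5638 + 0.25·0.1510; P(author J) ≈ 0.1714, P(author Q) ≈ 0.6774, P(author N) ≈ 0.1512
After 'absent': normaliser = 0.15·0.1714 + 0.3·0.6774 + 0.25·0.1512; P(author J) ≈ 0.0964, P(author Q) ≈ 0.7619, P(author N) ≈ 0.1417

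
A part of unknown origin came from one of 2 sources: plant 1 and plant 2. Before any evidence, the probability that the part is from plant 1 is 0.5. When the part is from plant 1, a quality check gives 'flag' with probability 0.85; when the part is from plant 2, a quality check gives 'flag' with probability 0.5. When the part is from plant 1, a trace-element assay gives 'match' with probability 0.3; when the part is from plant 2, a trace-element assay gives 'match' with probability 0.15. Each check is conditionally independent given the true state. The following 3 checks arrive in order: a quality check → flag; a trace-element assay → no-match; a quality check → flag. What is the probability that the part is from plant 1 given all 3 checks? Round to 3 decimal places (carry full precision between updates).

After a quality check='flag': P(plant 1) = 0.85·0.5000 / (0.85·0.5000 + 0.5·0.5000) ≈ 0.6296
After a trace-element assay='no-match': P(plant 1) = 0.7·0.6296 / (0.7·0.6296 + 0.85·0.3704) ≈ 0.5833
After a quality check='flag': P(plant 1) = 0.85·0.5833 / (0.85·0.5833 + 0.5·0.4167) ≈ 0.7041

0.704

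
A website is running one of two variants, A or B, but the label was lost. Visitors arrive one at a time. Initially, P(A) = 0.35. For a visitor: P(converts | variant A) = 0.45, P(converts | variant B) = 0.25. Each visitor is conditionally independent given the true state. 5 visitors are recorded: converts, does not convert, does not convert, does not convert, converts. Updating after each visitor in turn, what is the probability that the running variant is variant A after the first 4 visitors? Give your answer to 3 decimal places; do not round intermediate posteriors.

After 'converts': P(A) = 0.45·0.3500 / (0.45·0.3500 + 0.25·0.6500) ≈ 0.4922
After 'does not convert': P(A) = 0.55·0.4922 / (0.55·0.4922 + 0.75·0.5078) ≈ 0.4155
After 'does not convert': P(A) = 0.55·0.4155 / (0.55·0.4155 + 0.75·0.5845) ≈ 0.3426
After 'does not convert': P(A) = 0.55·0.3426 / (0.55·0.3426 + 0.75·0.6574) ≈ 0.2765

0.277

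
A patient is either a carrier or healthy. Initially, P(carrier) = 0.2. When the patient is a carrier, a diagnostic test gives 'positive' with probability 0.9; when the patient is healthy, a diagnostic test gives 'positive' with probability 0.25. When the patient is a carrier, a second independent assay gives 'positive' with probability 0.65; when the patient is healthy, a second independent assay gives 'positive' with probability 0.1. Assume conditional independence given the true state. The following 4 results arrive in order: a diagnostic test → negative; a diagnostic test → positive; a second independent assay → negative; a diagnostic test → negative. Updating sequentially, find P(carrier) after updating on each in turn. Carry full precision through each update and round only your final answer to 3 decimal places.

0.006

Each posterior becomes the prior for the next update.
After a diagnostic test='negative': P(carrier) = 0.1·0.2000 / (0.1·0.2000 + 0.75·0.8000) ≈ 0.0323
After a diagnostic test='positive': P(carrier) = 0.9·0.0323 / (0.9·0.0323 + 0.25·0.9677) ≈ 0.1071
After a second independent assay='negative': P(carrier) = 0.35·0.1071 / (0.35·0.1071 + 0.9·0.8929) ≈ 0.0446
After a diagnostic test='negative': P(carrier) = 0.1·0.0446 / (0.1·0.0446 + 0.75·0.9554) ≈ 0.0062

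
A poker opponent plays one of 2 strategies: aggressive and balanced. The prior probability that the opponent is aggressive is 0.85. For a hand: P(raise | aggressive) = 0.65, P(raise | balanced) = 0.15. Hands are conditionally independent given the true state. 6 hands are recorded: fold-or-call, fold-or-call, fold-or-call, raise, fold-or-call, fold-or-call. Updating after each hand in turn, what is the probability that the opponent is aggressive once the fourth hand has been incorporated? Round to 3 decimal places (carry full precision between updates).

After 'fold-or-call': P(aggressive) = 0.35·0.8500 / (0.35·0.8500 + 0.85·0.1500) ≈ 0.7000
After 'fold-or-call': P(aggressive) = 0.35·0.7000 / (0.35·0.7000 + 0.85·0.3000) ≈ 0.4900
After 'fold-or-call': P(aggressive) = 0.35·0.4900 / (0.35·0.4900 + 0.85·0.5100) ≈ 0.2835
After 'raise': P(aggressive) = 0.65·0.2835 / (0.65·0.2835 + 0.15·0.7165) ≈ 0.6316

0.632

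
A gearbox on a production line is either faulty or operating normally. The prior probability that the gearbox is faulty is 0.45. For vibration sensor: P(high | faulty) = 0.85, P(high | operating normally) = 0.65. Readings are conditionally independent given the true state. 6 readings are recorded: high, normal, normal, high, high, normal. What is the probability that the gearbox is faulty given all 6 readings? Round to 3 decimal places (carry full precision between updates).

0.126

After 'high': P(faulty) = 0.85·0.4500 / (0.85·0.4500 + 0.65·0.5500) ≈ 0.5169
After 'normal': P(faulty) = 0.15·0.5169 / (0.15·0.5169 + 0.35·0.4831) ≈ 0.3144
After 'normal': P(faulty) = 0.15·0.3144 / (0.15·0.3144 + 0.35·0.6856) ≈ 0.1642
After 'high': P(faulty) = 0.85·0.1642 / (0.85·0.1642 + 0.65·0.8358) ≈ 0.2044
After 'high': P(faulty) = 0.85·0.2044 / (0.85·0.2044 + 0.65·0.7956) ≈ 0.2515
After 'normal': P(faulty) = 0.15·0.2515 / (0.15·0.2515 + 0.35·0.7485) ≈ 0.1259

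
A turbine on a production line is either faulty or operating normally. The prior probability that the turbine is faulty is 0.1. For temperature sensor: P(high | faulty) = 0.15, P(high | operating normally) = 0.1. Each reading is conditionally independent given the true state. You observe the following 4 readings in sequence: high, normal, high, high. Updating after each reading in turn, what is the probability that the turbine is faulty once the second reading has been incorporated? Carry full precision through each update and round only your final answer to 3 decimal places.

0.136

After 'high': P(faulty) = 0.15·0.1000 / (0.15·0.1000 + 0.1·0.9000) ≈ 0.1429
After 'normal': P(faulty) = 0.85·0.1429 / (0.85·0.1429 + 0.9·0.8571) ≈ 0.1360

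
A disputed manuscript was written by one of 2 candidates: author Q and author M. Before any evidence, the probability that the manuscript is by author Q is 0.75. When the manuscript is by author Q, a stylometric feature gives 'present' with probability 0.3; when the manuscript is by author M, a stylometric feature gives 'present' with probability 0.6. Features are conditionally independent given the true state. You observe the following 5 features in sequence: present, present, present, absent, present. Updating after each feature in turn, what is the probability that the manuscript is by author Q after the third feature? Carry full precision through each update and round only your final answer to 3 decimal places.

After 'present': P(author Q) = 0.3·0.7500 / (0.3·0.7500 + 0.6·0.2500) ≈ 0.6000
After 'present': P(author Q) = 0.3·0.6000 / (0.3·0.6000 + 0.6·0.4000) ≈ 0.4286
After 'present': P(author Q) = 0.3·0.4286 / (0.3·0.4286 + 0.6·0.5714) ≈ 0.2727

0.273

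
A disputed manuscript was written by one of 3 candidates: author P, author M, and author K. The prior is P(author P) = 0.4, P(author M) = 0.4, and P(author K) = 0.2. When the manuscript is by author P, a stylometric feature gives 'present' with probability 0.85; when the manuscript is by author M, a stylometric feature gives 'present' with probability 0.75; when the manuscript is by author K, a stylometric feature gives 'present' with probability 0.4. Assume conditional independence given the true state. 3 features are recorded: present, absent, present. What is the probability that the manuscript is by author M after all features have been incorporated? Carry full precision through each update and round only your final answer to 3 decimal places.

0.473

Each posterior becomes the prior for the next update.
After 'present': normaliser = 0.85·0.4000 + 0.75·0.4000 + 0.4·0.2000; P(author P) ≈ 0.4722, P(author M) ≈ 0.4167, P(author K) ≈ 0.1111
After 'absent': normaliser = 0.15·0.4722 + 0.25·0.4167 + 0.6·0.1111; P(author P) ≈ 0.2931, P(author M) ≈ 0.4310, P(author K) ≈ 0.2759
After 'present': normaliser = 0.85·0.2931 + 0.75·0.4310 + 0.4·0.2759; P(author P) ≈ 0.3649, P(author M) ≈ 0.4735, P(author K) ≈ 0.1616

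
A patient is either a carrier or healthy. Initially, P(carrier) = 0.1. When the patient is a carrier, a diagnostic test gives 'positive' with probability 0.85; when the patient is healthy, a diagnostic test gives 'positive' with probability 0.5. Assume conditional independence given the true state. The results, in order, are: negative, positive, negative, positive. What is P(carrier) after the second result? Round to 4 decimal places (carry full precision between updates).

0.0536

After 'negative': P(carrier) = 0.15·0.1000 / (0.15·0.1000 + 0.5·0.9000) ≈ 0.0323
After 'positive': P(carrier) = 0.85·0.0323 / (0.85·0.0323 + 0.5·0.9677) ≈ 0.0536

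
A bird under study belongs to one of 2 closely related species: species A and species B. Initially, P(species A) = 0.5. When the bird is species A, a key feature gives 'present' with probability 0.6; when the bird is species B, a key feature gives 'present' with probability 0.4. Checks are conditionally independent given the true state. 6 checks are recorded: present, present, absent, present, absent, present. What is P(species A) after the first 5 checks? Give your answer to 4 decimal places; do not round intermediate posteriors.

0.6000

After 'present': P(species A) = 0.6·0.5000 / (0.6·0.5000 + 0.4·0.5000) ≈ 0.6000
After 'present': P(species A) = 0.6·0.6000 / (0.6·0.6000 + 0.4·0.4000) ≈ 0.6923
After 'absent': P(species A) = 0.4·0.6923 / (0.4·0.6923 + 0.6·0.3077) ≈ 0.6000
After 'present': P(species A) = 0.6·0.6000 / (0.6·0.6000 + 0.4·0.4000) ≈ 0.6923
After 'absent': P(species A) = 0.4·0.6923 / (0.4·0.6923 + 0.6·0.3077) ≈ 0.6000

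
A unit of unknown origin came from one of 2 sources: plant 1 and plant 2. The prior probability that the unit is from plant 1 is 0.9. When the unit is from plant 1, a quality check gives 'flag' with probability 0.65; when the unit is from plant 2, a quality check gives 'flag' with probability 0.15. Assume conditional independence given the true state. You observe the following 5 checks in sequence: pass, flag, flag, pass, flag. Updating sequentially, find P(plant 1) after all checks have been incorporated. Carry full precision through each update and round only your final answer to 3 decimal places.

After 'pass': P(plant 1) = 0.35·0.9000 / (0.35·0.9000 + 0.85·0.1000) ≈ 0.7875
After 'flag': P(plant 1) = 0.65·0.7875 / (0.65·0.7875 + 0.15·0.2125) ≈ 0.9414
After 'flag': P(plant 1) = 0.65·0.9414 / (0.65·0.9414 + 0.15·0.0586) ≈ 0.9858
After 'pass': P(plant 1) = 0.35·0.9858 / (0.35·0.9858 + 0.85·0.0142) ≈ 0.9663
After 'flag': P(plant 1) = 0.65·0.9663 / (0.65·0.9663 + 0.15·0.0337) ≈ 0.9920

0.992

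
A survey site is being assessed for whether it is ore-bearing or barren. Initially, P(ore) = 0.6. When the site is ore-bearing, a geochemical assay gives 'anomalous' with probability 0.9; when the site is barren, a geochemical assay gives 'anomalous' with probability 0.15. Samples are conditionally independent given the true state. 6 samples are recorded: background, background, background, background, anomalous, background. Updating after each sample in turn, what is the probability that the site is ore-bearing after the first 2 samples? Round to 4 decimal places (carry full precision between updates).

After 'background': P(ore) = 0.1·0.6000 / (0.1·0.6000 + 0.85·0.4000) ≈ 0.1500
After 'background': P(ore) = 0.1·0.1500 / (0.1·0.1500 + 0.85·0.8500) ≈ 0.0203

0.0203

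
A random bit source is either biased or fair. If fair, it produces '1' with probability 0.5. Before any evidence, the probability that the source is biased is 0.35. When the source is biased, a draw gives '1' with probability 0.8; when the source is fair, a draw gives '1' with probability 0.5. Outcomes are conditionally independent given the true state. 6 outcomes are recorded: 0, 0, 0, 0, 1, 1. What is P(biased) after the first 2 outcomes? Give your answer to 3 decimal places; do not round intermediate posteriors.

0.079

After '0': P(biased) = 0.2·0.3500 / (0.2·0.3500 + 0.5·0.6500) ≈ 0.1772
After '0': P(biased) = 0.2·0.1772 / (0.2·0.1772 + 0.5·0.8228) ≈ 0.0793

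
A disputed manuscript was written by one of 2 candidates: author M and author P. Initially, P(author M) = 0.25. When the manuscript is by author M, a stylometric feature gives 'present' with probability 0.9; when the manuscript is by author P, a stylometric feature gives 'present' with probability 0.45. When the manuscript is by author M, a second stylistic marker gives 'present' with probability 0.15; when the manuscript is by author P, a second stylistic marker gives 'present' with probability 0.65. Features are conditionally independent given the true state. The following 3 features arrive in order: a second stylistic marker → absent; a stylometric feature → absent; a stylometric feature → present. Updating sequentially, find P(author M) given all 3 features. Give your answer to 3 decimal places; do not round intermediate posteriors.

Each posterior becomes the prior for the next update.
After a second stylistic marker='absent': P(author M) = 0.85·0.2500 / (0.85·0.2500 + 0.35·0.7500) ≈ 0.4474
After a stylometric feature='absent': P(author M) = 0.1·0.4474 / (0.1·0.4474 + 0.55·0.5526) ≈ 0.1283
After a stylometric feature='present': P(author M) = 0.9·0.1283 / (0.9·0.1283 + 0.45·0.8717) ≈ 0.2274

0.227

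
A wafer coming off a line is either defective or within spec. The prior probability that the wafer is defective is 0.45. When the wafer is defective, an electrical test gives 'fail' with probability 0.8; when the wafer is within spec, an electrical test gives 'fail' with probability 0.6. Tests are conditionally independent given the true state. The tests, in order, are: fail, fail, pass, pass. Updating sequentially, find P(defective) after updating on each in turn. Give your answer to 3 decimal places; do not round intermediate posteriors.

After 'fail': P(defective) = 0.8·0.4500 / (0.8·0.4500 + 0.6·0.5500) ≈ 0.5217
After 'fail': P(defective) = 0.8·0.5217 / (0.8·0.5217 + 0.6·0.4783) ≈ 0.5926
After 'pass': P(defective) = 0.2·0.5926 / (0.2·0.5926 + 0.4·0.4074) ≈ 0.4211
After 'pass': P(defective) = 0.2·0.4211 / (0.2·0.4211 + 0.4·0.5789) ≈ 0.2667

0.267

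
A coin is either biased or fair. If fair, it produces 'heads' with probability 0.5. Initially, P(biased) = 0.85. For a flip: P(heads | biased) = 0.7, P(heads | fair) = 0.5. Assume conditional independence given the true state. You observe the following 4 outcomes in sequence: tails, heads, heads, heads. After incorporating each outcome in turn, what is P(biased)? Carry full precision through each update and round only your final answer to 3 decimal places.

After 'tails': P(biased) = 0.3·0.8500 / (0.3·0.8500 + 0.5·0.1500) ≈ 0.7727
After 'heads': P(biased) = 0.7·0.7727 / (0.7·0.7727 + 0.5·0.2273) ≈ 0.8264
After 'heads': P(biased) = 0.7·0.8264 / (0.7·0.8264 + 0.5·0.1736) ≈ 0.8695
After 'heads': P(biased) = 0.7·0.8695 / (0.7·0.8695 + 0.5·0.1305) ≈ 0.9032

0.903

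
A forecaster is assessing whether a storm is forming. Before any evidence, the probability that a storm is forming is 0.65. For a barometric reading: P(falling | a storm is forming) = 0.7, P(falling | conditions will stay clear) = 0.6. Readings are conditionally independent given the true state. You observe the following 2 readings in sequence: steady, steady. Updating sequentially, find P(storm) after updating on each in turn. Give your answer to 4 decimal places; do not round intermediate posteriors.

0.5109

After 'steady': P(storm) = 0.3·0.6500 / (0.3·0.6500 + 0.4·0.3500) ≈ 0.5821
After 'steady': P(storm) = 0.3·0.5821 / (0.3·0.5821 + 0.4·0.4179) ≈ 0.5109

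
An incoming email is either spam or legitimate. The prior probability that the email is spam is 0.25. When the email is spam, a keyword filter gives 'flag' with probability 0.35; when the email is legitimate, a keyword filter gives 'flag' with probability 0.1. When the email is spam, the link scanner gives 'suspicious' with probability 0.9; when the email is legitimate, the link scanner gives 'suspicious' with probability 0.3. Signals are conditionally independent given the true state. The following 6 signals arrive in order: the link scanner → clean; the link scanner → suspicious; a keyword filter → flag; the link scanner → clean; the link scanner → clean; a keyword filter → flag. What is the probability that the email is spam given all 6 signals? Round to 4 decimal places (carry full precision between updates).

0.0345

After the link scanner='clean': P(spam) = 0.1·0.2500 / (0.1·0.2500 + 0.7·0.7500) ≈ 0.0455
After the link scanner='suspicious': P(spam) = 0.9·0.0455 / (0.9·0.0455 + 0.3·0.9545) ≈ 0.1250
After a keyword filter='flag': P(spam) = 0.35·0.1250 / (0.35·0.1250 + 0.1·0.8750) ≈ 0.3333
After the link scanner='clean': P(spam) = 0.1·0.3333 / (0.1·0.3333 + 0.7·0.6667) ≈ 0.0667
After the link scanner='clean': P(spam) = 0.1·0.0667 / (0.1·0.0667 + 0.7·0.9333) ≈ 0.0101
After a keyword filter='flag': P(spam) = 0.35·0.0101 / (0.35·0.0101 + 0.1·0.9899) ≈ 0.0345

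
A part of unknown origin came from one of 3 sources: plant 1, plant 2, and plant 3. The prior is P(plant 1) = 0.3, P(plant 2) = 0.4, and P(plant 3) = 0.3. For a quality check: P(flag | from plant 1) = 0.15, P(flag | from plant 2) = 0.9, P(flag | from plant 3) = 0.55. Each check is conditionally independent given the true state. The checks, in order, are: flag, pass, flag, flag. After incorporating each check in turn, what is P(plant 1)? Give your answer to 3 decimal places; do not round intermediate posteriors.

After 'flag': normaliser = 0.15·0.3000 + 0.9·0.4000 + 0.55·0.3000; P(plant 1) ≈ 0.0789, P(plant 2) ≈ 0.6316, P(plant 3) ≈ 0.2895
After 'pass': normaliser = 0.85·0.0789 + 0.1·0.6316 + 0.45·0.2895; P(plant 1) ≈ 0.2576, P(plant 2) ≈ 0.2424, P(plant 3) ≈ 0.5000
After 'flag': normaliser = 0.15·0.2576 + 0.9·0.2424 + 0.55·0.5000; P(plant 1) ≈ 0.0726, P(plant 2) ≈ 0.4103, P(plant 3) ≈ 0.5171
After 'flag': normaliser = 0.15·0.0726 + 0.9·0.4103 + 0.55·0.5171; P(plant 1) ≈ 0.0164, P(plant 2) ≈ 0.5556, P(plant 3) ≈ 0.4280

0.016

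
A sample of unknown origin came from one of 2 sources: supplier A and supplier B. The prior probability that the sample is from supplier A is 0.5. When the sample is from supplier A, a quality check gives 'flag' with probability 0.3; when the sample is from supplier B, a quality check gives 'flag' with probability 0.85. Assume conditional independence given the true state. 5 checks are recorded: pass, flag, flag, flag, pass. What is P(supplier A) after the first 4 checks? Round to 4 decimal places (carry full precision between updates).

0.1702

After 'pass': P(supplier A) = 0.7·0.5000 / (0.7·0.5000 + 0.15·0.5000) ≈ 0.8235
After 'flag': P(supplier A) = 0.3·0.8235 / (0.3·0.8235 + 0.85·0.1765) ≈ 0.6222
After 'flag': P(supplier A) = 0.3·0.6222 / (0.3·0.6222 + 0.85·0.3778) ≈ 0.3676
After 'flag': P(supplier A) = 0.3·0.3676 / (0.3·0.3676 + 0.85·0.6324) ≈ 0.1702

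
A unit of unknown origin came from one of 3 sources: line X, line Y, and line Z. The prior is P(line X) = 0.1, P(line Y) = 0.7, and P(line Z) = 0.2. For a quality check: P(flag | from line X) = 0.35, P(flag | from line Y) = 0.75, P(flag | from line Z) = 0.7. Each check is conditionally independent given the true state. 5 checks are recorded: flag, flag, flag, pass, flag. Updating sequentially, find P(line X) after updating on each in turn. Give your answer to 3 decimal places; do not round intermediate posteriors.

0.014

After 'flag': normaliser = 0.35·0.1000 + 0.75·0.7000 + 0.7·0.2000; P(line X) ≈ 0.0500, P(line Y) ≈ 0.7500, P(line Z) ≈ 0.2000
After 'flag': normaliser = 0.35·0.0500 + 0.75·0.7500 + 0.7·0.2000; P(line X) ≈ 0.0243, P(line Y) ≈ 0.7812, P(line Z) ≈ 0.1944
After 'flag': normaliser = 0.35·0.0243 + 0.75·0.7812 + 0.7·0.1944; P(line X) ≈ 0.0116, P(line Y) ≈ 0.8020, P(line Z) ≈ 0.1863
After 'pass': normaliser = 0.65·0.0116 + 0.25·0.8020 + 0.3·0.1863; P(line X) ≈ 0.0287, P(line Y) ≈ 0.7596, P(line Z) ≈ 0.2117
After 'flag': normaliser = 0.35·0.0287 + 0.75·0.7596 + 0.7·0.2117; P(line X) ≈ 0.0138, P(line Y) ≈ 0.7826, P(line Z) ≈ 0.2036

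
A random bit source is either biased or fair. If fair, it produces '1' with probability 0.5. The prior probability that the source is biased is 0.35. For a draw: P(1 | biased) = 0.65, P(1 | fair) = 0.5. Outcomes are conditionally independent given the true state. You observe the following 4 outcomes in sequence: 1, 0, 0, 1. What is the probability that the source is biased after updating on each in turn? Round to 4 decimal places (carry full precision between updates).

0.3084

After '1': P(biased) = 0.65·0.3500 / (0.65·0.3500 + 0.5·0.6500) ≈ 0.4118
After '0': P(biased) = 0.35·0.4118 / (0.35·0.4118 + 0.5·0.5882) ≈ 0.3289
After '0': P(biased) = 0.35·0.3289 / (0.35·0.3289 + 0.5·0.6711) ≈ 0.2554
After '1': P(biased) = 0.65·0.2554 / (0.65·0.2554 + 0.5·0.7446) ≈ 0.3084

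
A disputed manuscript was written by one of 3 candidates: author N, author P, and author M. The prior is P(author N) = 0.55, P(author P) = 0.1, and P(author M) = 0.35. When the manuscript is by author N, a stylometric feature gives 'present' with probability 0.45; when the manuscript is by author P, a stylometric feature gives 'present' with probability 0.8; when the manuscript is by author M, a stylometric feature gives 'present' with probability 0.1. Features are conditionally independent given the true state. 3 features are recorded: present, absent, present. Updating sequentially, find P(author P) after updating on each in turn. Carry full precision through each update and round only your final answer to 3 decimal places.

After 'present': normaliser = 0.45·0.5500 + 0.8·0.1000 + 0.1·0.3500; P(author N) ≈ 0.6828, P(author P) ≈ 0.2207, P(author M) ≈ 0.0966
After 'absent': normaliser = 0.55·0.6828 + 0.2·0.2207 + 0.9·0.0966; P(author N) ≈ 0.7413, P(author P) ≈ 0.0871, P(author M) ≈ 0.1715
After 'present': normaliser = 0.45·0.7413 + 0.8·0.0871 + 0.1·0.1715; P(author N) ≈ 0.7934, P(author P) ≈ 0.1658, P(author M) ≈ 0.0408

0.166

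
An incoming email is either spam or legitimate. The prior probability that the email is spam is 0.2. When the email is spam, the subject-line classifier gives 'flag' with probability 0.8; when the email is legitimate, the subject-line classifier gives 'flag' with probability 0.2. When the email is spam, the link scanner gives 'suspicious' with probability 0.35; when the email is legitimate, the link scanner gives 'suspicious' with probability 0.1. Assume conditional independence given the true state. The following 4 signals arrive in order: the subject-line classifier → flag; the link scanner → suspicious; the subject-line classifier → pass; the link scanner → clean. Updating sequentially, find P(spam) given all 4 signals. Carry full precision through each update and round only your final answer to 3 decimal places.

After the subject-line classifier='flag': P(spam) = 0.8·0.2000 / (0.8·0.2000 + 0.2·0.8000) ≈ 0.5000
After the link scanner='suspicious': P(spam) = 0.35·0.5000 / (0.35·0.5000 + 0.1·0.5000) ≈ 0.7778
After the subject-line classifier='pass': P(spam) = 0.2·0.7778 / (0.2·0.7778 + 0.8·0.2222) ≈ 0.4667
After the link scanner='clean': P(spam) = 0.65·0.4667 / (0.65·0.4667 + 0.9·0.5333) ≈ 0.3872

0.387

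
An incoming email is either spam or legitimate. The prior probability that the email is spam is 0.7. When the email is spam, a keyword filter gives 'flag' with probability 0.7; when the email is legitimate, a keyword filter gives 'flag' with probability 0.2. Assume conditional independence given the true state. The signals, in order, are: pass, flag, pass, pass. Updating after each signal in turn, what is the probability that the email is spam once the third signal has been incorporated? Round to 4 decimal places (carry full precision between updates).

Apply Bayes' rule sequentially, carrying P(spam) forward.
After 'pass': P(spam) = 0.3·0.7000 / (0.3·0.7000 + 0.8·0.3000) ≈ 0.4667
After 'flag': P(spam) = 0.7·0.4667 / (0.7·0.4667 + 0.2·0.5333) ≈ 0.7538
After 'pass': P(spam) = 0.3·0.7538 / (0.3·0.7538 + 0.8·0.2462) ≈ 0.5345

0.5345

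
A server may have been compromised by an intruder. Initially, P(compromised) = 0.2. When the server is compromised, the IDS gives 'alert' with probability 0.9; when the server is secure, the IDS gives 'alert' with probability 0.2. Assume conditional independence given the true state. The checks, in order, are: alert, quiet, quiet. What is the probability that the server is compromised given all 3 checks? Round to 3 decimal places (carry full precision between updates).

Apply Bayes' rule sequentially, carrying P(compromised) forward.
After 'alert': P(compromised) = 0.9·0.2000 / (0.9·0.2000 + 0.2·0.8000) ≈ 0.5294
After 'quiet': P(compromised) = 0.1·0.5294 / (0.1·0.5294 + 0.8·0.4706) ≈ 0.1233
After 'quiet': P(compromised) = 0.1·0.1233 / (0.1·0.1233 + 0.8·0.8767) ≈ 0.0173

0.017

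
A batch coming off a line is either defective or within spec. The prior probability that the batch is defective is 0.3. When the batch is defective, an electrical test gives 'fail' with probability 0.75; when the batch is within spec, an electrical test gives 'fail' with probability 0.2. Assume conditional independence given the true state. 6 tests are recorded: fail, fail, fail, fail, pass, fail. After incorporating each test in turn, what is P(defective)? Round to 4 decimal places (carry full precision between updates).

After 'fail': P(defective) = 0.75·0.3000 / (0.75·0.3000 + 0.2·0.7000) ≈ 0.6164
After 'fail': P(defective) = 0.75·0.6164 / (0.75·0.6164 + 0.2·0.3836) ≈ 0.8577
After 'fail': P(defective) = 0.75·0.8577 / (0.75·0.8577 + 0.2·0.1423) ≈ 0.9576
After 'fail': P(defective) = 0.75·0.9576 / (0.75·0.9576 + 0.2·0.0424) ≈ 0.9883
After 'pass': P(defective) = 0.25·0.9883 / (0.25·0.9883 + 0.8·0.0117) ≈ 0.9636
After 'fail': P(defective) = 0.75·0.9636 / (0.75·0.9636 + 0.2·0.0364) ≈ 0.9900

0.9900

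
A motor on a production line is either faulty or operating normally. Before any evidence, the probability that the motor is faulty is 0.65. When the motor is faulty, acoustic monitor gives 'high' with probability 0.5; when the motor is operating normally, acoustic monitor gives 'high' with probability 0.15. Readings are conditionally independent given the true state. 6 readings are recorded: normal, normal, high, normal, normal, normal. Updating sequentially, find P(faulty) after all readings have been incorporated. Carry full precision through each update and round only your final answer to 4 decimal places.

0.3036

After 'normal': P(faulty) = 0.5·0.6500 / (0.5·0.6500 + 0.85·0.3500) ≈ 0.5221
After 'normal': P(faulty) = 0.5·0.5221 / (0.5·0.5221 + 0.85·0.4779) ≈ 0.3912
After 'high': P(faulty) = 0.5·0.3912 / (0.5·0.3912 + 0.15·0.6088) ≈ 0.6817
After 'normal': P(faulty) = 0.5·0.6817 / (0.5·0.6817 + 0.85·0.3183) ≈ 0.5575
After 'normal': P(faulty) = 0.5·0.5575 / (0.5·0.5575 + 0.85·0.4425) ≈ 0.4257
After 'normal': P(faulty) = 0.5·0.4257 / (0.5·0.4257 + 0.85·0.5743) ≈ 0.3036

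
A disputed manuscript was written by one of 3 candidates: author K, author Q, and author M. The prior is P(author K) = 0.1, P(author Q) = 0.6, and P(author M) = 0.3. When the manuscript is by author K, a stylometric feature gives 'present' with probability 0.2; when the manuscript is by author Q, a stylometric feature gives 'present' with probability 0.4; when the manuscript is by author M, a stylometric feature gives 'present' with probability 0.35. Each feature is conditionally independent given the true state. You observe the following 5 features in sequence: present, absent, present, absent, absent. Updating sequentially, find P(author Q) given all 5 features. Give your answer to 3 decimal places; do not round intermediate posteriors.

After 'present': normaliser = 0.2·0.1000 + 0.4·0.6000 + 0.35·0.3000; P(author K) ≈ 0.0548, P(author Q) ≈ 0.6575, P(author M) ≈ 0.2877
After 'absent': normaliser = 0.8·0.0548 + 0.6·0.6575 + 0.65·0.2877; P(author K) ≈ 0.0701, P(author Q) ≈ 0.6309, P(author M) ≈ 0.2990
After 'present': normaliser = 0.2·0.0701 + 0.4·0.6309 + 0.35·0.2990; P(author K) ≈ 0.0378, P(author Q) ≈ 0.6801, P(author M) ≈ 0.2821
After 'absent': normaliser = 0.8·0.0378 + 0.6·0.6801 + 0.65·0.2821; P(author K) ≈ 0.0486, P(author Q) ≈ 0.6564, P(author M) ≈ 0.2949
After 'absent': normaliser = 0.8·0.0486 + 0.6·0.6564 + 0.65·0.2949; P(author K) ≈ 0.0623, P(author Q) ≈ 0.6307, P(author M) ≈ 0.3070

0.631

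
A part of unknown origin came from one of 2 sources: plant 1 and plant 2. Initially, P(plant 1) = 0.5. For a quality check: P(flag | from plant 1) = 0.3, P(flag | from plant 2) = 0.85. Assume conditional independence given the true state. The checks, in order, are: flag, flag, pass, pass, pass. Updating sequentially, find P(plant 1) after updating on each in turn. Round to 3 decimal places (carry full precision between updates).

Each posterior becomes the prior for the next update.
After 'flag': P(plant 1) = 0.3·0.5000 / (0.3·0.5000 + 0.85·0.5000) ≈ 0.2609
After 'flag': P(plant 1) = 0.3·0.2609 / (0.3·0.2609 + 0.85·0.7391) ≈ 0.1108
After 'pass': P(plant 1) = 0.7·0.1108 / (0.7·0.1108 + 0.15·0.8892) ≈ 0.3676
After 'pass': P(plant 1) = 0.7·0.3676 / (0.7·0.3676 + 0.15·0.6324) ≈ 0.7307
After 'pass': P(plant 1) = 0.7·0.7307 / (0.7·0.7307 + 0.15·0.2693) ≈ 0.9268

0.927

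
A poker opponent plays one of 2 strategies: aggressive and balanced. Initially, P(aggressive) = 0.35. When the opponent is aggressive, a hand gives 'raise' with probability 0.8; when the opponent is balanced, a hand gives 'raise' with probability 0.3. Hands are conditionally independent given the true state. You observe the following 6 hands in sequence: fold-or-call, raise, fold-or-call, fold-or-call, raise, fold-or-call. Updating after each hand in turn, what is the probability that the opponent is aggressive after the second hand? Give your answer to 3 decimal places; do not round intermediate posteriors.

After 'fold-or-call': P(aggressive) = 0.2·0.3500 / (0.2·0.3500 + 0.7·0.6500) ≈ 0.1333
After 'raise': P(aggressive) = 0.8·0.1333 / (0.8·0.1333 + 0.3·0.8667) ≈ 0.2909

0.291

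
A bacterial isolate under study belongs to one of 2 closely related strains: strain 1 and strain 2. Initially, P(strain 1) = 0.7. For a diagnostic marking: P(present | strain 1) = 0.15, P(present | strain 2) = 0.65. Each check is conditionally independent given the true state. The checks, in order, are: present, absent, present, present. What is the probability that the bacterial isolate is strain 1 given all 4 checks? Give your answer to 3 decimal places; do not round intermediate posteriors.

After 'present': P(strain 1) = 0.15·0.7000 / (0.15·0.7000 + 0.65·0.3000) ≈ 0.3500
After 'absent': P(strain 1) = 0.85·0.3500 / (0.85·0.3500 + 0.35·0.6500) ≈ 0.5667
After 'present': P(strain 1) = 0.15·0.5667 / (0.15·0.5667 + 0.65·0.4333) ≈ 0.2318
After 'present': P(strain 1) = 0.15·0.2318 / (0.15·0.2318 + 0.65·0.7682) ≈ 0.0651

0.065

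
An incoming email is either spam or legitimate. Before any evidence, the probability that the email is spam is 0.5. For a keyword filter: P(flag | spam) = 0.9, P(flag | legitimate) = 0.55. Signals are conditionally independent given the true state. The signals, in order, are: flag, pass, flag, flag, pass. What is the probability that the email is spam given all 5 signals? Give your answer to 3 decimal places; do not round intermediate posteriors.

0.178

Apply Bayes' rule sequentially, carrying P(spam) forward.
After 'flag': P(spam) = 0.9·0.5000 / (0.9·0.5000 + 0.55·0.5000) ≈ 0.6207
After 'pass': P(spam) = 0.1·0.6207 / (0.1·0.6207 + 0.45·0.3793) ≈ 0.2667
After 'flag': P(spam) = 0.9·0.2667 / (0.9·0.2667 + 0.55·0.7333) ≈ 0.3731
After 'flag': P(spam) = 0.9·0.3731 / (0.9·0.3731 + 0.55·0.6269) ≈ 0.4933
After 'pass': P(spam) = 0.1·0.4933 / (0.1·0.4933 + 0.45·0.5067) ≈ 0.1779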